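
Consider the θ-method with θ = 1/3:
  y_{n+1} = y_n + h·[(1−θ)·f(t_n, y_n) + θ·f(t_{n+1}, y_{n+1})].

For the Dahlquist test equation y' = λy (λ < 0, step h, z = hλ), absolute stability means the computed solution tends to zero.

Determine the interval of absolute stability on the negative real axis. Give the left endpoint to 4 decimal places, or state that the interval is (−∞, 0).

(-6.0000, 0).

Set f=λy, z=hλ:
  y_{n+1} = y_n + z·[2/3·y_n + 1/3·y_{n+1}] ⇒ (1 − 1/3z)y_{n+1} = (1 + 2/3z)y_n
  R(z) = (1 + 2/3z)/(1 − 1/3z).

Find x<0 with |R(x)|<1.
x=-1.56: |R|=0.0263
R=−1: 1+2/3x = −1+1/3x ⇒ -1/3x=2 ⇒ x=2/(-1/3)=-6.0000
Confirm numerically:
  x=-5.240: |R|=0.90777 <1
  x=-3.339: |R|=0.58022 <1
  x=-2.809: |R|=0.45068 <1
  x=-2.458: |R|=0.35104 <1
  x=-6.450: |R|=1.04762 >1
  x=-6.375: |R|=1.04000 >1
  x=-6.058: |R|=1.00640 >1
So |R|<1 on (-6.0000, 0).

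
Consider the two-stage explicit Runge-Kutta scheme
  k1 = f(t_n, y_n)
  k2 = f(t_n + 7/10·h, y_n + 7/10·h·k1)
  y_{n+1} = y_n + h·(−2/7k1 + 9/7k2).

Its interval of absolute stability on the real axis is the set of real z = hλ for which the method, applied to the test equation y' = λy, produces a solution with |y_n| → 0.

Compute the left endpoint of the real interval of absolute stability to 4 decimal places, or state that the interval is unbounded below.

With y'=λy (z=hλ):
  k1=λy_n ⇒ h·k1=z·y_n;  k2=λ(1+7/10z)y_n ⇒ h·k2=z(1+7/10z)y_n
  y_{n+1}/y_n = 1 − 2/7z + 9/7z(1+7/10z) = 1 + z + 9/10z²
  ⇒ R(z) = 1 + z + 9/10z².

Boundary: |R(x)|=1, x<0.
x=-1.25: |R|=1.1562
R=1: x+9/10x²=0 ⇒ x=−10/9=-1.1111; min R=1−1/(4·9/10)=0.7222>−1
Confirm numerically:
  x=-1.047: |R|=0.93959 <1
  x=-0.975: |R|=0.88056 <1
  x=-0.728: |R|=0.74899 <1
  x=-0.481: |R|=0.72722 <1
  x=-1.564: |R|=1.63749 >1
  x=-1.501: |R|=1.52670 >1
  x=-1.255: |R|=1.16252 >1
Interval (-1.1111, 0).

z* = -1.1111.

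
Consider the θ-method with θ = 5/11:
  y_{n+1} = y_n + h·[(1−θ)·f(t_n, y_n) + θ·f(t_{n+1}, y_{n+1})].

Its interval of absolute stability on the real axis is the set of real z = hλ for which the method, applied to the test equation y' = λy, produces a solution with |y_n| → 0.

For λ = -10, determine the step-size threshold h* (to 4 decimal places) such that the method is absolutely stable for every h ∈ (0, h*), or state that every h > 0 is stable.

(-22.0000,0); λ=-10 ⇒ h* = (22)/10 = 2.2000.

Set f=λy, z=hλ:
  y_{n+1} = y_n + z·[6/11·y_n + 5/11·y_{n+1}] ⇒ (1 − 5/11z)y_{n+1} = (1 + 6/11z)y_n
  Hence R(z) = (1 + 6/11z)/(1 − 5/11z).

Find x<0 with |R(x)|<1.
x=-1.47: |R|=0.1188
R=−1: 1+6/11x = −1+5/11x ⇒ -1/11x=2 ⇒ x=2/(-1/11)=-22.0000
Confirm numerically:
  x=-18.489: |R|=0.96606 <1
  x=-11.403: |R|=0.84420 <1
  x=-9.791: |R|=0.79636 <1
  x=-22.504: |R|=1.00408 >1
  x=-22.064: |R|=1.00053 >1
Interval (-22.0000, 0).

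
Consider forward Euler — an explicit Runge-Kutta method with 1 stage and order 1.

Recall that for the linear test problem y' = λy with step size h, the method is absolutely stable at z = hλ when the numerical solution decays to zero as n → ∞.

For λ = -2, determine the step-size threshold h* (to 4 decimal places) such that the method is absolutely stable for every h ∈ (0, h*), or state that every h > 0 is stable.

On y'=λy, z=hλ:
  order 1, 1-stage ⇒ R(z)=1+z
  (e.g. R(-1.03)=-0.03000, |R|=0.03000)

Find x<0 with |R(x)|<1.
x=-1.03: |R|=0.0300
|R(-1.72)|=0.7200 |R(-1.3)|=0.3000 |R(-1.04)|=0.0400
Bisect:
  x_lo=-2.8719 |R|=1.8719  x_hi=-0.3320 |R|=0.6680
  mid=-1.60196 |R|=0.60196 →hi
  mid=-2.23695 |R|=1.23695 →lo
  mid=-1.91945 |R|=0.91945 →hi
  mid=-2.07820 |R|=1.07820 →lo
  mid=-1.99883 |R|=0.99883 →hi
  mid=-2.03852 |R|=1.03852 →lo
  mid=-2.01867 |R|=1.01867 →lo
  mid=-2.00875 |R|=1.00875 →lo
  ...
  [-2.00007,-1.99991] ⇒ x*=-2.0000
So |R|<1 on (-2.0000, 0).

(-2.0000,0); λ=-2 ⇒ h* = 1.0000.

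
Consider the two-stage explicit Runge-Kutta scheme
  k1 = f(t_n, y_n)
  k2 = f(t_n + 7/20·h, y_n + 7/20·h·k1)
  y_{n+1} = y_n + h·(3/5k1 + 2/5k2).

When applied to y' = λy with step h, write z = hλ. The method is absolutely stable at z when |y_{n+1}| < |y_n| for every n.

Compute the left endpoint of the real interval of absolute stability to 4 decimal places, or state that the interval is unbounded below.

left endpoint -7.1429.

On y'=λy, z=hλ:
  k1=λy_n ⇒ h·k1=z·y_n;  k2=λ(1+7/20z)y_n ⇒ h·k2=z(1+7/20z)y_n
  y_{n+1}/y_n = 1 + 3/5z + 2/5z(1+7/20z) = 1 + z + 7/50z²
  so R(z) = 1 + z + 7/50z².

Find x<0 with |R(x)|<1.
x=-1.15: |R|=0.0352
R=1: x+7/50x²=0 ⇒ x=−50/7=-7.1429; min R=1−1/(4·7/50)=-0.7857>−1
Confirm numerically:
  x=-6.552: |R|=0.45802 <1
  x=-6.122: |R|=0.12504 <1
  x=-3.534: |R|=0.78552 <1
  x=-3.107: |R|=0.75552 <1
  x=-7.707: |R|=1.60870 >1
  x=-7.293: |R|=1.15330 >1
Interval (-7.1429, 0).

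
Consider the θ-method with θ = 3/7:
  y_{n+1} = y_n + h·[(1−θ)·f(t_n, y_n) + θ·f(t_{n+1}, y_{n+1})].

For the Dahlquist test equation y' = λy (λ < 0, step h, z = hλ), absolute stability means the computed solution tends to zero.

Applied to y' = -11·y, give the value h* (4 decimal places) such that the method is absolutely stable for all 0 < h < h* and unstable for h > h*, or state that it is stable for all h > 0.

With y'=λy (z=hλ):
  y_{n+1} = y_n + z·[4/7·y_n + 3/7·y_{n+1}] ⇒ (1 − 3/7z)y_{n+1} = (1 + 4/7z)y_n
  so R(z) = (1 + 4/7z)/(1 − 3/7z).

Solve |R(x)|<1 on ℝ⁻.
x=-1.64: |R|=0.0369
R=−1: 1+4/7x = −1+3/7x ⇒ -1/7x=2 ⇒ x=2/(-1/7)=-14.0000
Confirm numerically:
  x=-12.052: |R|=0.95486 <1
  x=-11.543: |R|=0.94098 <1
  x=-10.374: |R|=0.90488 <1
  x=-8.137: |R|=0.81335 <1
  x=-14.347: |R|=1.00693 >1
  x=-14.062: |R|=1.00126 >1
Interval (-14.0000, 0).

(-14.0000,0); λ=-11 ⇒ h* = (14)/11 = 1.2727.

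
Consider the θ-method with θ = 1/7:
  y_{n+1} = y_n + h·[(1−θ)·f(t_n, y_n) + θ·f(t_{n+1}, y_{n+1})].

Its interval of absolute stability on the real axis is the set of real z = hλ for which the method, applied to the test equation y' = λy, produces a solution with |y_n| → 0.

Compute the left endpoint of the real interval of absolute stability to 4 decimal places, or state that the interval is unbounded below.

With y'=λy (z=hλ):
  y_{n+1} = y_n + z·[6/7·y_n + 1/7·y_{n+1}] ⇒ (1 − 1/7z)y_{n+1} = (1 + 6/7z)y_n
  ⇒ R(z) = (1 + 6/7z)/(1 − 1/7z).

Find x<0 with |R(x)|<1.
x=-0.53: |R|=0.5073
R=−1: 1+6/7x = −1+1/7x ⇒ -5/7x=2 ⇒ x=2/(-5/7)=-2.8000
Confirm numerically:
  x=-2.760: |R|=0.97951 <1
  x=-2.216: |R|=0.68316 <1
  x=-1.641: |R|=0.32936 <1
  x=-1.639: |R|=0.32805 <1
  x=-3.397: |R|=1.28710 >1
  x=-3.395: |R|=1.28620 >1
  x=-3.070: |R|=1.13406 >1
So |R|<1 on (-2.8000, 0).

left endpoint -2.8000.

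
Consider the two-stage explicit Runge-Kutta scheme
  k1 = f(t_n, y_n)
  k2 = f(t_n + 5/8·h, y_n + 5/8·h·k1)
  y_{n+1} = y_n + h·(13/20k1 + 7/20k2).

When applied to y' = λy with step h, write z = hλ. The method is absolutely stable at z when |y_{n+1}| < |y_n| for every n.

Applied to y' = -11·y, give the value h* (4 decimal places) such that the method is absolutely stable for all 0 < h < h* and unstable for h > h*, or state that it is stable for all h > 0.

With y'=λy (z=hλ):
  k1=λy_n ⇒ h·k1=z·y_n;  k2=λ(1+5/8z)y_n ⇒ h·k2=z(1+5/8z)y_n
  y_{n+1}/y_n = 1 + 13/20z + 7/20z(1+5/8z) = 1 + z + 7/32z²
  so R(z) = 1 + z + 7/32z².

Solve |R(x)|<1 on ℝ⁻.
x=-1.38: |R|=0.0366
R=1: x+7/32x²=0 ⇒ x=−32/7=-4.5714; min R=1−1/(4·7/32)=-0.1429>−1
Confirm numerically:
  x=-4.498: |R|=0.92775 <1
  x=-4.095: |R|=0.57322 <1
  x=-3.272: |R|=0.06993 <1
  x=-4.989: |R|=1.45571 >1
  x=-4.813: |R|=1.25434 >1
  x=-4.741: |R|=1.17586 >1
Stable set (-4.5714, 0).

(-4.5714,0); λ=-11 ⇒ h* = (32/7)/11 = 0.4156.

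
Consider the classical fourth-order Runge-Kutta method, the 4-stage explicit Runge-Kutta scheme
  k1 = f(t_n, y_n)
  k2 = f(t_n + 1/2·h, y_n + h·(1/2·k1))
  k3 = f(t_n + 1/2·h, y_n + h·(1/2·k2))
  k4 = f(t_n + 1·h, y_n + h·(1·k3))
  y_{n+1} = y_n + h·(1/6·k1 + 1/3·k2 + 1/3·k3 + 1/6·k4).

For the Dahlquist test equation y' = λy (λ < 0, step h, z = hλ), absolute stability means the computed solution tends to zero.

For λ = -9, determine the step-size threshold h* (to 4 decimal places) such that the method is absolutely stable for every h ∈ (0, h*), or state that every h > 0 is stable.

(-2.7853,0); λ=-9 ⇒ h* = 0.3095.

On y'=λy, z=hλ:
  order 4, 4-stage ⇒ R(z)=1+z+z^2/2+z^3/6+z^4/24
  (e.g. R(-1.25)=0.30745, |R|=0.30745)

Solve |R(x)|<1 on ℝ⁻.
x=-1.25: |R|=0.3075
|R(-3.13)|=1.6569 |R(-1.77)|=0.2812 |R(-0.61)|=0.5440
Bisect:
  x_lo=-3.2575 |R|=1.9787  x_hi=-0.1661 |R|=0.8469
  mid=-1.71181 |R|=0.27509 →hi
  mid=-2.48463 |R|=0.63358 →hi
  mid=-2.87105 |R|=1.13718 →lo
  mid=-2.67784 |R|=0.84972 →hi
  mid=-2.77444 |R|=0.98376 →hi
  mid=-2.82275 |R|=1.05795 →lo
  mid=-2.79859 |R|=1.02024 →lo
  ...
  [-2.78539,-2.78520] ⇒ x*=-2.7853
Stable set (-2.7853, 0).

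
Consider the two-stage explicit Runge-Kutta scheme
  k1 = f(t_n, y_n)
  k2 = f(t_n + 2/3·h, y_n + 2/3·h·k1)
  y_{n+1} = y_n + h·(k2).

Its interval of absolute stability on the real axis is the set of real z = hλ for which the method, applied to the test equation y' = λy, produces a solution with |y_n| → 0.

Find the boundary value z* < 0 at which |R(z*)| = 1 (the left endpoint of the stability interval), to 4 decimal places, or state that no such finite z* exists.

left endpoint -1.5000.

Set f=λy, z=hλ:
  k1=λy_n ⇒ h·k1=z·y_n;  k2=λ(1+2/3z)y_n ⇒ h·k2=z(1+2/3z)y_n
  y_{n+1}/y_n = 1 + z(1+2/3z) = 1 + z + 2/3z²
  R(z) = 1 + z + 2/3z².

Solve |R(x)|<1 on ℝ⁻.
x=-0.37: |R|=0.7213
R=1: x+2/3x²=0 ⇒ x=−3/2=-1.5000; min R=1−1/(4·2/3)=0.6250>−1
Confirm numerically:
  x=-1.250: |R|=0.79167 <1
  x=-1.212: |R|=0.76730 <1
  x=-1.047: |R|=0.68381 <1
  x=-0.612: |R|=0.63770 <1
  x=-1.962: |R|=1.60430 >1
  x=-1.798: |R|=1.35720 >1
  x=-1.600: |R|=1.10667 >1
Interval (-1.5000, 0).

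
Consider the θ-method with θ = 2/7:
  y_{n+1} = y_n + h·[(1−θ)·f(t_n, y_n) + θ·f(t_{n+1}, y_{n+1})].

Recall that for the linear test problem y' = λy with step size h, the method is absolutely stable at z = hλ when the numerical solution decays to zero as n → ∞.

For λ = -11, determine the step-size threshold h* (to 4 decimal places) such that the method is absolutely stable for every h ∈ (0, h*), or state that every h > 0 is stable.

(-4.6667,0); λ=-11 ⇒ h* = (14/3)/11 = 0.4242.

Test eqn y'=λy, z=hλ:
  y_{n+1} = y_n + z·[5/7·y_n + 2/7·y_{n+1}] ⇒ (1 − 2/7z)y_{n+1} = (1 + 5/7z)y_n
  so R(z) = (1 + 5/7z)/(1 − 2/7z).

Need |R(x)|<1, x<0.
x=-0.65: |R|=0.4518
R=−1: 1+5/7x = −1+2/7x ⇒ -3/7x=2 ⇒ x=2/(-3/7)=-4.6667
Confirm numerically:
  x=-4.275: |R|=0.92444 <1
  x=-3.334: |R|=0.70749 <1
  x=-1.958: |R|=0.25559 <1
  x=-5.073: |R|=1.07110 >1
  x=-4.952: |R|=1.05064 >1
  x=-4.880: |R|=1.03819 >1
So |R|<1 on (-4.6667, 0).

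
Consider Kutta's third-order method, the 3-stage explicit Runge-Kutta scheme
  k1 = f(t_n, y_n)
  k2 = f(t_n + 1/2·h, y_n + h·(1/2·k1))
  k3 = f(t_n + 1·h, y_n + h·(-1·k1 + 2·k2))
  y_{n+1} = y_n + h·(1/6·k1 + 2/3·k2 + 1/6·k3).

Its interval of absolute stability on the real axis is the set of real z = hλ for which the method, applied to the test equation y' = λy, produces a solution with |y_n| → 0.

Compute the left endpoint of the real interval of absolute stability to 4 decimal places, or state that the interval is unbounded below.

On y'=λy, z=hλ:
  order 3, 3-stage ⇒ R(z)=1+z+z^2/2+z^3/6
  (e.g. R(-1.03)=0.31833, |R|=0.31833)

Boundary: |R(x)|=1, x<0.
x=-1.03: |R|=0.3183
|R(-1.42)|=0.1110 |R(-1.21)|=0.2268 |R(-0.6)|=0.5440
Bisect:
  x_lo=-3.2903 |R|=2.8141  x_hi=-0.1904 |R|=0.8266
  mid=-1.74033 |R|=0.10446 →hi
  mid=-2.51531 |R|=1.00422 →lo
  mid=-2.12782 |R|=0.46967 →hi
  mid=-2.32156 |R|=0.71214 →hi
  mid=-2.41844 |R|=0.85152 →hi
  mid=-2.46687 |R|=0.92615 →hi
  mid=-2.49109 |R|=0.96475 →hi
  ...
  [-2.51285,-2.51266] ⇒ x*=-2.5127
So |R|<1 on (-2.5127, 0).

left endpoint -2.5127.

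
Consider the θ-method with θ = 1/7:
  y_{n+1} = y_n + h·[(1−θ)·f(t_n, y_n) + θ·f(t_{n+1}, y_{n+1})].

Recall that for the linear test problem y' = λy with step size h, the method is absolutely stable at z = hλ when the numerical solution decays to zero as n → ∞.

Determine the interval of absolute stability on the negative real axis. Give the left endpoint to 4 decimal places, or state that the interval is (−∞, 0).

Test eqn y'=λy, z=hλ:
  y_{n+1} = y_n + z·[6/7·y_n + 1/7·y_{n+1}] ⇒ (1 − 1/7z)y_{n+1} = (1 + 6/7z)y_n
  R(z) = (1 + 6/7z)/(1 − 1/7z).

Find x<0 with |R(x)|<1.
x=-0.82: |R|=0.2660
R=−1: 1+6/7x = −1+1/7x ⇒ -5/7x=2 ⇒ x=2/(-5/7)=-2.8000
Confirm numerically:
  x=-2.695: |R|=0.94585 <1
  x=-2.438: |R|=0.80822 <1
  x=-2.292: |R|=0.72665 <1
  x=-2.122: |R|=0.62837 <1
  x=-3.295: |R|=1.24041 >1
  x=-3.253: |R|=1.22091 >1
  x=-3.024: |R|=1.11173 >1
So |R|<1 on (-2.8000, 0).

(-2.8000, 0).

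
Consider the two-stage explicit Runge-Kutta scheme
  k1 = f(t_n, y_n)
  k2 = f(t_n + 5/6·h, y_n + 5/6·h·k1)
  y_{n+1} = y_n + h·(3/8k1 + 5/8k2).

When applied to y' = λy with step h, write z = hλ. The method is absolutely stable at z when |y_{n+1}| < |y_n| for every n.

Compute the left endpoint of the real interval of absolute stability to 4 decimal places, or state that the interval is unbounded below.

Set f=λy, z=hλ:
  k1=λy_n ⇒ h·k1=z·y_n;  k2=λ(1+5/6z)y_n ⇒ h·k2=z(1+5/6z)y_n
  y_{n+1}/y_n = 1 + 3/8z + 5/8z(1+5/6z) = 1 + z + 25/48z²
  so R(z) = 1 + z + 25/48z².

Boundary: |R(x)|=1, x<0.
x=-0.99: |R|=0.5205
R=1: x+25/48x²=0 ⇒ x=−48/25=-1.9200; min R=1−1/(4·25/48)=0.5200>−1
Confirm numerically:
  x=-1.874: |R|=0.95510 <1
  x=-1.814: |R|=0.89985 <1
  x=-1.365: |R|=0.60543 <1
  x=-1.352: |R|=0.60003 <1
  x=-2.360: |R|=1.54083 >1
  x=-2.292: |R|=1.44408 >1
  x=-2.161: |R|=1.27125 >1
Interval (-1.9200, 0).

left endpoint -1.9200.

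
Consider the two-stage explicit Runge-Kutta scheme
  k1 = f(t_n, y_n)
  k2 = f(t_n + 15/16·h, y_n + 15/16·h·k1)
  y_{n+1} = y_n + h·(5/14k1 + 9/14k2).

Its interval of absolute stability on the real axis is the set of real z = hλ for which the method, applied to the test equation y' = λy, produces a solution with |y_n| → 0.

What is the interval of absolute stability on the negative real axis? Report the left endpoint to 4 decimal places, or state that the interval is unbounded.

(-1.6593, 0).

On y'=λy, z=hλ:
  k1=λy_n ⇒ h·k1=z·y_n;  k2=λ(1+15/16z)y_n ⇒ h·k2=z(1+15/16z)y_n
  y_{n+1}/y_n = 1 + 5/14z + 9/14z(1+15/16z) = 1 + z + 135/224z²
  so R(z) = 1 + z + 135/224z².

Solve |R(x)|<1 on ℝ⁻.
x=-0.64: |R|=0.6069
R=1: x+135/224x²=0 ⇒ x=−224/135=-1.6593; min R=1−1/(4·135/224)=0.5852>−1
Confirm numerically:
  x=-1.064: |R|=0.61829 <1
  x=-0.994: |R|=0.60147 <1
  x=-0.767: |R|=0.58755 <1
  x=-0.765: |R|=0.58770 <1
  x=-2.221: |R|=1.75192 >1
  x=-2.126: |R|=1.59803 >1
Interval (-1.6593, 0).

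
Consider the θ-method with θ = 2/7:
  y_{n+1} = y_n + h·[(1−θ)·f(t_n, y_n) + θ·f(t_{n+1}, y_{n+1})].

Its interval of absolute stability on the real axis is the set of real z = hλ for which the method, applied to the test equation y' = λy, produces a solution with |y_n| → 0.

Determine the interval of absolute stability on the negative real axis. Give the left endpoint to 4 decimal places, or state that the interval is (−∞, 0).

z∈(-4.6667,0).

On y'=λy, z=hλ:
  y_{n+1} = y_n + z·[5/7·y_n + 2/7·y_{n+1}] ⇒ (1 − 2/7z)y_{n+1} = (1 + 5/7z)y_n
  Hence R(z) = (1 + 5/7z)/(1 − 2/7z).

Need |R(x)|<1, x<0.
x=-1: |R|=0.2222
R=−1: 1+5/7x = −1+2/7x ⇒ -3/7x=2 ⇒ x=2/(-3/7)=-4.6667
Confirm numerically:
  x=-4.307: |R|=0.93090 <1
  x=-4.196: |R|=0.90826 <1
  x=-2.652: |R|=0.50878 <1
  x=-1.908: |R|=0.23484 <1
  x=-5.055: |R|=1.06809 >1
  x=-4.891: |R|=1.04010 >1
  x=-4.802: |R|=1.02445 >1
Interval (-4.6667, 0).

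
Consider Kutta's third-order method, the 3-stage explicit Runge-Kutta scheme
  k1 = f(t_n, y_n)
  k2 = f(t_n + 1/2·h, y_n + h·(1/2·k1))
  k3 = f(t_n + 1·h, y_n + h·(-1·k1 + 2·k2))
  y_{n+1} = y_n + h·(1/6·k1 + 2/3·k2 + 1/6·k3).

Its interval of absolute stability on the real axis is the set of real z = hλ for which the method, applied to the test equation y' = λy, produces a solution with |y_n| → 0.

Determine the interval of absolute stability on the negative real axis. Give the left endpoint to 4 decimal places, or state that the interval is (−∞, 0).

On y'=λy, z=hλ:
  order 3, 3-stage ⇒ R(z)=1+z+z^2/2+z^3/6
  (e.g. R(-1.28)=0.18967, |R|=0.18967)

Boundary: |R(x)|=1, x<0.
x=-1.28: |R|=0.1897
|R(-2.57)|=1.0966 |R(-1.79)|=0.1438 |R(-1.48)|=0.0749
Bisect:
  x_lo=-3.3230 |R|=2.9176  x_hi=-0.1072 |R|=0.8983
  mid=-1.71513 |R|=0.08519 →hi
  mid=-2.51909 |R|=1.01046 →lo
  mid=-2.11711 |R|=0.45757 →hi
  mid=-2.31810 |R|=0.70739 →hi
  mid=-2.41859 |R|=0.85176 →hi
  mid=-2.46884 |R|=0.92925 →hi
  mid=-2.49396 |R|=0.96938 →hi
  ...
  [-2.51280,-2.51261] ⇒ x*=-2.5127
So |R|<1 on (-2.5127, 0).

(-2.5127, 0).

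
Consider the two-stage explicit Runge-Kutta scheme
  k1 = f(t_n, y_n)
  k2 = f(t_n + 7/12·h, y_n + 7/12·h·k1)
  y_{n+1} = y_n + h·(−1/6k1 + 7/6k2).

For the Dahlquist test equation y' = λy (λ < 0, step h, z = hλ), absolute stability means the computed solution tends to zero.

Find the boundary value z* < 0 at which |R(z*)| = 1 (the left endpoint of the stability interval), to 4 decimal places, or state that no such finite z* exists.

z* = -1.4694.

With y'=λy (z=hλ):
  k1=λy_n ⇒ h·k1=z·y_n;  k2=λ(1+7/12z)y_n ⇒ h·k2=z(1+7/12z)y_n
  y_{n+1}/y_n = 1 − 1/6z + 7/6z(1+7/12z) = 1 + z + 49/72z²
  R(z) = 1 + z + 49/72z².

Find x<0 with |R(x)|<1.
x=-1.63: |R|=1.1782
R=1: x+49/72x²=0 ⇒ x=−72/49=-1.4694; min R=1−1/(4·49/72)=0.6327>−1
Confirm numerically:
  x=-1.376: |R|=0.91255 <1
  x=-1.279: |R|=0.83428 <1
  x=-0.906: |R|=0.65262 <1
  x=-0.669: |R|=0.63559 <1
  x=-1.986: |R|=1.69824 >1
  x=-1.687: |R|=1.24984 >1
Interval (-1.4694, 0).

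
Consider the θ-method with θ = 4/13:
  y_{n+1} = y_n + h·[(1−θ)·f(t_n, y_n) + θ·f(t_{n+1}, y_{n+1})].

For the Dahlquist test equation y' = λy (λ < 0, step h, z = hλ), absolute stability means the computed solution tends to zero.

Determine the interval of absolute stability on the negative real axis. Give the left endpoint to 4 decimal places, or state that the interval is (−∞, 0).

Test eqn y'=λy, z=hλ:
  y_{n+1} = y_n + z·[9/13·y_n + 4/13·y_{n+1}] ⇒ (1 − 4/13z)y_{n+1} = (1 + 9/13z)y_n
  R(z) = (1 + 9/13z)/(1 − 4/13z).

Solve |R(x)|<1 on ℝ⁻.
x=-1.01: |R|=0.2295
R=−1: 1+9/13x = −1+4/13x ⇒ -5/13x=2 ⇒ x=2/(-5/13)=-5.2000
Confirm numerically:
  x=-5.157: |R|=0.99361 <1
  x=-4.120: |R|=0.81682 <1
  x=-3.702: |R|=0.73065 <1
  x=-5.540: |R|=1.04835 >1
  x=-5.404: |R|=1.02947 >1
  x=-5.387: |R|=1.02706 >1
Stable set (-5.2000, 0).

(-5.2000, 0).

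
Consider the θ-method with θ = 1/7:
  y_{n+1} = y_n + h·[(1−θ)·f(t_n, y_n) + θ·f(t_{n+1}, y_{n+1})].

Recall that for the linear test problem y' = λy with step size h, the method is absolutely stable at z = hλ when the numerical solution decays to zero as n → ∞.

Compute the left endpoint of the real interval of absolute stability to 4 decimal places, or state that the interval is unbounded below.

z* = -2.8000.

Set f=λy, z=hλ:
  y_{n+1} = y_n + z·[6/7·y_n + 1/7·y_{n+1}] ⇒ (1 − 1/7z)y_{n+1} = (1 + 6/7z)y_n
  so R(z) = (1 + 6/7z)/(1 − 1/7z).

Solve |R(x)|<1 on ℝ⁻.
x=-1.68: |R|=0.3548
R=−1: 1+6/7x = −1+1/7x ⇒ -5/7x=2 ⇒ x=2/(-5/7)=-2.8000
Confirm numerically:
  x=-2.657: |R|=0.92596 <1
  x=-1.964: |R|=0.53369 <1
  x=-1.657: |R|=0.33984 <1
  x=-1.584: |R|=0.29171 <1
  x=-3.252: |R|=1.22044 >1
  x=-3.189: |R|=1.19089 >1
So |R|<1 on (-2.8000, 0).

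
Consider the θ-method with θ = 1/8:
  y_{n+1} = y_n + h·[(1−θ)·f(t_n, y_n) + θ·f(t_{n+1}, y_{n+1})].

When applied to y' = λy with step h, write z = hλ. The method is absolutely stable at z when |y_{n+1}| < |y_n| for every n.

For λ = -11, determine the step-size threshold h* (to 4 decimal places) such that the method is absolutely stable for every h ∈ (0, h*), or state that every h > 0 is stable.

(-2.6667,0); λ=-11 ⇒ h* = (8/3)/11 = 0.2424.

On y'=λy, z=hλ:
  y_{n+1} = y_n + z·[7/8·y_n + 1/8·y_{n+1}] ⇒ (1 − 1/8z)y_{n+1} = (1 + 7/8z)y_n
  so R(z) = (1 + 7/8z)/(1 − 1/8z).

Need |R(x)|<1, x<0.
x=-1.76: |R|=0.4426
R=−1: 1+7/8x = −1+1/8x ⇒ -3/4x=2 ⇒ x=2/(-3/4)=-2.6667
Confirm numerically:
  x=-2.464: |R|=0.88379 <1
  x=-2.136: |R|=0.68587 <1
  x=-1.983: |R|=0.58910 <1
  x=-3.241: |R|=1.30656 >1
  x=-2.789: |R|=1.06803 >1
Interval (-2.6667, 0).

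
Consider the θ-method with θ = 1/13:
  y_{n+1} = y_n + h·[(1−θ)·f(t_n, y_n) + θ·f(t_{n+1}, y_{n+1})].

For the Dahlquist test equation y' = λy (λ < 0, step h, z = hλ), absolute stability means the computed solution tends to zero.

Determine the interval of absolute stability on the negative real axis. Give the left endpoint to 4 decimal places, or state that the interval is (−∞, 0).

(-2.3636, 0).

Set f=λy, z=hλ:
  y_{n+1} = y_n + z·[12/13·y_n + 1/13·y_{n+1}] ⇒ (1 − 1/13z)y_{n+1} = (1 + 12/13z)y_n
  Hence R(z) = (1 + 12/13z)/(1 − 1/13z).

Find x<0 with |R(x)|<1.
x=-0.37: |R|=0.6402
R=−1: 1+12/13x = −1+1/13x ⇒ -11/13x=2 ⇒ x=2/(-11/13)=-2.3636
Confirm numerically:
  x=-2.066: |R|=0.78269 <1
  x=-1.660: |R|=0.47203 <1
  x=-1.196: |R|=0.09524 <1
  x=-2.823: |R|=1.31935 >1
  x=-2.569: |R|=1.14510 >1
So |R|<1 on (-2.3636, 0).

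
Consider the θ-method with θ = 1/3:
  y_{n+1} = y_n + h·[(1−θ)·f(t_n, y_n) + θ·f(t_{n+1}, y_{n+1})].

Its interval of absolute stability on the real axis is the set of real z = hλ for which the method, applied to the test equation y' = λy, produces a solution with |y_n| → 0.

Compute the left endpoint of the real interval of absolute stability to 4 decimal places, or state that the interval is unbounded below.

Set f=λy, z=hλ:
  y_{n+1} = y_n + z·[2/3·y_n + 1/3·y_{n+1}] ⇒ (1 − 1/3z)y_{n+1} = (1 + 2/3z)y_n
  Hence R(z) = (1 + 2/3z)/(1 − 1/3z).

Solve |R(x)|<1 on ℝ⁻.
x=-1.5: |R|=0.0000
R=−1: 1+2/3x = −1+1/3x ⇒ -1/3x=2 ⇒ x=2/(-1/3)=-6.0000
Confirm numerically:
  x=-5.593: |R|=0.95264 <1
  x=-5.033: |R|=0.87962 <1
  x=-2.755: |R|=0.43614 <1
  x=-2.690: |R|=0.41828 <1
  x=-6.408: |R|=1.04337 >1
  x=-6.226: |R|=1.02450 >1
  x=-6.172: |R|=1.01875 >1
Stable set (-6.0000, 0).

z* = -6.0000.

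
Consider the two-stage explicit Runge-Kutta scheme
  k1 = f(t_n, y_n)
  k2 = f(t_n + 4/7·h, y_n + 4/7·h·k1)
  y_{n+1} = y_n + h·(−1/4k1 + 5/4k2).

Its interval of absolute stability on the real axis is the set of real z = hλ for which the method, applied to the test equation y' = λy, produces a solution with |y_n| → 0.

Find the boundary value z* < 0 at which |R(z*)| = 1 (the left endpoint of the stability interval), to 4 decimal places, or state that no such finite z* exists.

left endpoint -1.4000.

With y'=λy (z=hλ):
  k1=λy_n ⇒ h·k1=z·y_n;  k2=λ(1+4/7z)y_n ⇒ h·k2=z(1+4/7z)y_n
  y_{n+1}/y_n = 1 − 1/4z + 5/4z(1+4/7z) = 1 + z + 5/7z²
  Hence R(z) = 1 + z + 5/7z².

Boundary: |R(x)|=1, x<0.
x=-1.29: |R|=0.8986
R=1: x+5/7x²=0 ⇒ x=−7/5=-1.4000; min R=1−1/(4·5/7)=0.6500>−1
Confirm numerically:
  x=-0.932: |R|=0.68845 <1
  x=-0.908: |R|=0.68090 <1
  x=-0.835: |R|=0.66302 <1
  x=-1.919: |R|=1.71140 >1
  x=-1.705: |R|=1.37145 >1
  x=-1.525: |R|=1.13616 >1
So |R|<1 on (-1.4000, 0).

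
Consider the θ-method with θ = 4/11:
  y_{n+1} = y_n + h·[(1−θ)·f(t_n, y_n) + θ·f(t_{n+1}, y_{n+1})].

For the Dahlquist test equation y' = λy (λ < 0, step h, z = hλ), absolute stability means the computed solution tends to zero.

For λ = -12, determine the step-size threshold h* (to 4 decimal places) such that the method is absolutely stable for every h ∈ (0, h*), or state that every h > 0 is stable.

(-7.3333,0); λ=-12 ⇒ h* = (22/3)/12 = 0.6111.

Set f=λy, z=hλ:
  y_{n+1} = y_n + z·[7/11·y_n + 4/11·y_{n+1}] ⇒ (1 − 4/11z)y_{n+1} = (1 + 7/11z)y_n
  so R(z) = (1 + 7/11z)/(1 − 4/11z).

Find x<0 with |R(x)|<1.
x=-1.17: |R|=0.1792
R=−1: 1+7/11x = −1+4/11x ⇒ -3/11x=2 ⇒ x=2/(-3/11)=-7.3333
Confirm numerically:
  x=-6.763: |R|=0.95504 <1
  x=-6.398: |R|=0.92332 <1
  x=-3.846: |R|=0.60347 <1
  x=-7.882: |R|=1.03870 >1
  x=-7.790: |R|=1.03250 >1
  x=-7.560: |R|=1.01649 >1
So |R|<1 on (-7.3333, 0).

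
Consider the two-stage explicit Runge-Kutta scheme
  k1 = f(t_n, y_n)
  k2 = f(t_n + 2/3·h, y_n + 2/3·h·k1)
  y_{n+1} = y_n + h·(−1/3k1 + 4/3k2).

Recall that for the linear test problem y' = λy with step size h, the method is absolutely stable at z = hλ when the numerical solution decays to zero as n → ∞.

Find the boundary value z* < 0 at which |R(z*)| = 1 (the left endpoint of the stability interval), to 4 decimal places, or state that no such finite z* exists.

left endpoint -1.1250.

Set f=λy, z=hλ:
  k1=λy_n ⇒ h·k1=z·y_n;  k2=λ(1+2/3z)y_n ⇒ h·k2=z(1+2/3z)y_n
  y_{n+1}/y_n = 1 − 1/3z + 4/3z(1+2/3z) = 1 + z + 8/9z²
  Hence R(z) = 1 + z + 8/9z².

Find x<0 with |R(x)|<1.
x=-0.98: |R|=0.8737
R=1: x+8/9x²=0 ⇒ x=−9/8=-1.1250; min R=1−1/(4·8/9)=0.7188>−1
Confirm numerically:
  x=-1.040: |R|=0.92142 <1
  x=-0.972: |R|=0.86781 <1
  x=-0.847: |R|=0.79070 <1
  x=-1.604: |R|=1.68295 >1
  x=-1.490: |R|=1.48342 >1
  x=-1.187: |R|=1.06542 >1
Interval (-1.1250, 0).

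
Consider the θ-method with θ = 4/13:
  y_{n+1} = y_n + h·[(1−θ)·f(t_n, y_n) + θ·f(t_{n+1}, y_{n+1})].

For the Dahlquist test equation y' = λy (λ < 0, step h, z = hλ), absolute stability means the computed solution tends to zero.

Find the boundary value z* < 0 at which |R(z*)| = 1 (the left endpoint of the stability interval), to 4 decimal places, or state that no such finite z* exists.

On y'=λy, z=hλ:
  y_{n+1} = y_n + z·[9/13·y_n + 4/13·y_{n+1}] ⇒ (1 − 4/13z)y_{n+1} = (1 + 9/13z)y_n
  Hence R(z) = (1 + 9/13z)/(1 − 4/13z).

Solve |R(x)|<1 on ℝ⁻.
x=-1.18: |R|=0.1343
R=−1: 1+9/13x = −1+4/13x ⇒ -5/13x=2 ⇒ x=2/(-5/13)=-5.2000
Confirm numerically:
  x=-4.334: |R|=0.85727 <1
  x=-4.004: |R|=0.79391 <1
  x=-3.293: |R|=0.63568 <1
  x=-2.535: |R|=0.42416 <1
  x=-5.456: |R|=1.03676 >1
  x=-5.371: |R|=1.02479 >1
Interval (-5.2000, 0).

left endpoint -5.2000.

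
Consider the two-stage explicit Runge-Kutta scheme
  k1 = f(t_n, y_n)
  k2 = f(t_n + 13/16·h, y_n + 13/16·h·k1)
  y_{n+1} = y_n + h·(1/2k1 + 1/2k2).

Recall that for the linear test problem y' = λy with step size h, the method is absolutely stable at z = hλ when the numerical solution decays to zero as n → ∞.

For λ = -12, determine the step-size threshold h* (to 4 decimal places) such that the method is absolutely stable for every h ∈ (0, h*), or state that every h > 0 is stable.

(-2.4615,0); λ=-12 ⇒ h* = (32/13)/12 = 0.2051.

With y'=λy (z=hλ):
  k1=λy_n ⇒ h·k1=z·y_n;  k2=λ(1+13/16z)y_n ⇒ h·k2=z(1+13/16z)y_n
  y_{n+1}/y_n = 1 + 1/2z + 1/2z(1+13/16z) = 1 + z + 13/32z²
  Hence R(z) = 1 + z + 13/32z².

Find x<0 with |R(x)|<1.
x=-0.65: |R|=0.5216
R=1: x+13/32x²=0 ⇒ x=−32/13=-2.4615; min R=1−1/(4·13/32)=0.3846>−1
Confirm numerically:
  x=-2.244: |R|=0.80169 <1
  x=-1.997: |R|=0.62313 <1
  x=-1.913: |R|=0.57370 <1
  x=-1.126: |R|=0.38907 <1
  x=-2.882: |R|=1.49228 >1
  x=-2.724: |R|=1.29045 >1
  x=-2.492: |R|=1.03084 >1
Interval (-2.4615, 0).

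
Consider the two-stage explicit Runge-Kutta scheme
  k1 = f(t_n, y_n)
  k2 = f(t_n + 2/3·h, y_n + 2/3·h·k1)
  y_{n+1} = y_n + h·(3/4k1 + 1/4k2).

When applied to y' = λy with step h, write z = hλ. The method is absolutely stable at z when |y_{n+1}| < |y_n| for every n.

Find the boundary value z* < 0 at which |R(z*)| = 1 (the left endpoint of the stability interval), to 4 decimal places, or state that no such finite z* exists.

z* = -6.0000.

On y'=λy, z=hλ:
  k1=λy_n ⇒ h·k1=z·y_n;  k2=λ(1+2/3z)y_n ⇒ h·k2=z(1+2/3z)y_n
  y_{n+1}/y_n = 1 + 3/4z + 1/4z(1+2/3z) = 1 + z + 1/6z²
  so R(z) = 1 + z + 1/6z².

Need |R(x)|<1, x<0.
x=-1.66: |R|=0.2007
R=1: x+1/6x²=0 ⇒ x=−6=-6.0000; min R=1−1/(4·1/6)=-0.5000>−1
Confirm numerically:
  x=-5.910: |R|=0.91135 <1
  x=-2.864: |R|=0.49692 <1
  x=-2.752: |R|=0.48975 <1
  x=-6.363: |R|=1.38496 >1
  x=-6.050: |R|=1.05042 >1
  x=-6.031: |R|=1.03116 >1
Interval (-6.0000, 0).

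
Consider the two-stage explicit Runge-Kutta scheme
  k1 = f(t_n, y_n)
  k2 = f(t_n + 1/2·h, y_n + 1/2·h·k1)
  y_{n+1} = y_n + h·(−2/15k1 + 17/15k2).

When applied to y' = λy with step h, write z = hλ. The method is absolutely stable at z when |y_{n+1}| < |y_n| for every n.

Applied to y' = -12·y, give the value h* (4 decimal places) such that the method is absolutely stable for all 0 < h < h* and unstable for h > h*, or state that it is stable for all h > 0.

(-1.7647,0); λ=-12 ⇒ h* = (30/17)/12 = 0.1471.

Test eqn y'=λy, z=hλ:
  k1=λy_n ⇒ h·k1=z·y_n;  k2=λ(1+1/2z)y_n ⇒ h·k2=z(1+1/2z)y_n
  y_{n+1}/y_n = 1 − 2/15z + 17/15z(1+1/2z) = 1 + z + 17/30z²
  Hence R(z) = 1 + z + 17/30z².

Solve |R(x)|<1 on ℝ⁻.
x=-0.67: |R|=0.5844
R=1: x+17/30x²=0 ⇒ x=−30/17=-1.7647; min R=1−1/(4·17/30)=0.5588>−1
Confirm numerically:
  x=-1.362: |R|=0.68919 <1
  x=-1.198: |R|=0.61528 <1
  x=-0.949: |R|=0.56134 <1
  x=-1.972: |R|=1.23164 >1
  x=-1.911: |R|=1.15842 >1
Stable set (-1.7647, 0).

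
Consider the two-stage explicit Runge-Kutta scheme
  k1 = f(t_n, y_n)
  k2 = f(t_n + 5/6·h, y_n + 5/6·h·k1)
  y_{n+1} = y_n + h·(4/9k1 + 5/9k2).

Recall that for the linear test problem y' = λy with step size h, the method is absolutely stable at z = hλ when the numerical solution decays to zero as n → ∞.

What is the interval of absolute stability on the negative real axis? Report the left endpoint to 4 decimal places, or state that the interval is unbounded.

Test eqn y'=λy, z=hλ:
  k1=λy_n ⇒ h·k1=z·y_n;  k2=λ(1+5/6z)y_n ⇒ h·k2=z(1+5/6z)y_n
  y_{n+1}/y_n = 1 + 4/9z + 5/9z(1+5/6z) = 1 + z + 25/54z²
  ⇒ R(z) = 1 + z + 25/54z².

Need |R(x)|<1, x<0.
x=-0.42: |R|=0.6617
R=1: x+25/54x²=0 ⇒ x=−54/25=-2.1600; min R=1−1/(4·25/54)=0.4600>−1
Confirm numerically:
  x=-1.682: |R|=0.62778 <1
  x=-1.541: |R|=0.55839 <1
  x=-1.290: |R|=0.48042 <1
  x=-1.125: |R|=0.46094 <1
  x=-2.721: |R|=1.70670 >1
  x=-2.537: |R|=1.44280 >1
So |R|<1 on (-2.1600, 0).

z∈(-2.1600,0).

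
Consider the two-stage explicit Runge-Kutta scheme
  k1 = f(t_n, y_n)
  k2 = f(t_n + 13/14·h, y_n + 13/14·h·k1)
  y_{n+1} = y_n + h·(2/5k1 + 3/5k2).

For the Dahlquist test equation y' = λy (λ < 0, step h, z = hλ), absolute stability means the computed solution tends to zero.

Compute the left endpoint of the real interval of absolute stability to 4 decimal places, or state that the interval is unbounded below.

With y'=λy (z=hλ):
  k1=λy_n ⇒ h·k1=z·y_n;  k2=λ(1+13/14z)y_n ⇒ h·k2=z(1+13/14z)y_n
  y_{n+1}/y_n = 1 + 2/5z + 3/5z(1+13/14z) = 1 + z + 39/70z²
  ⇒ R(z) = 1 + z + 39/70z².

Solve |R(x)|<1 on ℝ⁻.
x=-1.33: |R|=0.6555
R=1: x+39/70x²=0 ⇒ x=−70/39=-1.7949; min R=1−1/(4·39/70)=0.5513>−1
Confirm numerically:
  x=-1.516: |R|=0.76446 <1
  x=-1.421: |R|=0.70401 <1
  x=-1.372: |R|=0.67676 <1
  x=-2.090: |R|=1.34366 >1
  x=-1.934: |R|=1.14991 >1
  x=-1.925: |R|=1.13956 >1
Stable set (-1.7949, 0).

z* = -1.7949.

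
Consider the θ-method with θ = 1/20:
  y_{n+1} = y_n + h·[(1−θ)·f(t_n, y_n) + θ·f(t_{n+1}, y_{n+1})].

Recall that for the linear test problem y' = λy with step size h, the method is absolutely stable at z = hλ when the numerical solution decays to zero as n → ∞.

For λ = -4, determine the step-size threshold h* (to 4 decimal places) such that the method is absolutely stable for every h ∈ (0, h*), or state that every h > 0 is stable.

(-2.2222,0); λ=-4 ⇒ h* = (20/9)/4 = 0.5556.

On y'=λy, z=hλ:
  y_{n+1} = y_n + z·[19/20·y_n + 1/20·y_{n+1}] ⇒ (1 − 1/20z)y_{n+1} = (1 + 19/20z)y_n
  so R(z) = (1 + 19/20z)/(1 − 1/20z).

Solve |R(x)|<1 on ℝ⁻.
x=-0.54: |R|=0.4742
R=−1: 1+19/20x = −1+1/20x ⇒ -9/10x=2 ⇒ x=2/(-9/10)=-2.2222
Confirm numerically:
  x=-1.884: |R|=0.72181 <1
  x=-1.681: |R|=0.55067 <1
  x=-1.629: |R|=0.50631 <1
  x=-1.481: |R|=0.37889 <1
  x=-2.756: |R|=1.42222 >1
  x=-2.668: |R|=1.35398 >1
  x=-2.344: |R|=1.09810 >1
Stable set (-2.2222, 0).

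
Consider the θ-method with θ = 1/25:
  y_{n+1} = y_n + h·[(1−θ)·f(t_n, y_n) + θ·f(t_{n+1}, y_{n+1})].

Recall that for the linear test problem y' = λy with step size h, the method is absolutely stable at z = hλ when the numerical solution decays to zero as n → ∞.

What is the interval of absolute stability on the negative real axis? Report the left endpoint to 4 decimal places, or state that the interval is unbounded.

z∈(-2.1739,0).

With y'=λy (z=hλ):
  y_{n+1} = y_n + z·[24/25·y_n + 1/25·y_{n+1}] ⇒ (1 − 1/25z)y_{n+1} = (1 + 24/25z)y_n
  so R(z) = (1 + 24/25z)/(1 − 1/25z).

Solve |R(x)|<1 on ℝ⁻.
x=-0.58: |R|=0.4332
R=−1: 1+24/25x = −1+1/25x ⇒ -23/25x=2 ⇒ x=2/(-23/25)=-2.1739
Confirm numerically:
  x=-2.133: |R|=0.96532 <1
  x=-2.023: |R|=0.87155 <1
  x=-2.010: |R|=0.86042 <1
  x=-0.897: |R|=0.13407 <1
  x=-2.487: |R|=1.26198 >1
  x=-2.441: |R|=1.22386 >1
Interval (-2.1739, 0).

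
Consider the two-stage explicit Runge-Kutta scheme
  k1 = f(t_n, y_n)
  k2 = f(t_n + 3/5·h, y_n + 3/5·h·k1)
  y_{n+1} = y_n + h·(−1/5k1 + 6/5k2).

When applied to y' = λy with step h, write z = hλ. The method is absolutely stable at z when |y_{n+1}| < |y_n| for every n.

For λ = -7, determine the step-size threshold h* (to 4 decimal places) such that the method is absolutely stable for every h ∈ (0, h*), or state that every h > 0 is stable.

(-1.3889,0); λ=-7 ⇒ h* = (25/18)/7 = 0.1984.

Set f=λy, z=hλ:
  k1=λy_n ⇒ h·k1=z·y_n;  k2=λ(1+3/5z)y_n ⇒ h·k2=z(1+3/5z)y_n
  y_{n+1}/y_n = 1 − 1/5z + 6/5z(1+3/5z) = 1 + z + 18/25z²
  ⇒ R(z) = 1 + z + 18/25z².

Solve |R(x)|<1 on ℝ⁻.
x=-0.38: |R|=0.7240
R=1: x+18/25x²=0 ⇒ x=−25/18=-1.3889; min R=1−1/(4·18/25)=0.6528>−1
Confirm numerically:
  x=-1.349: |R|=0.96126 <1
  x=-0.977: |R|=0.71026 <1
  x=-0.810: |R|=0.66239 <1
  x=-1.941: |R|=1.77159 >1
  x=-1.669: |R|=1.33660 >1
  x=-1.635: |R|=1.28972 >1
So |R|<1 on (-1.3889, 0).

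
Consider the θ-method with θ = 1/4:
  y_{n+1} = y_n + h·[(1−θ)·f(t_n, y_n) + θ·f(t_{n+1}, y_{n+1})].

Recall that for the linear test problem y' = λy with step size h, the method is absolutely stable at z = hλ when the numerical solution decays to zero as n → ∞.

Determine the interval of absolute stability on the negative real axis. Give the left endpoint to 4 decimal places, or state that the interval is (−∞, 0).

(-4.0000, 0).

Test eqn y'=λy, z=hλ:
  y_{n+1} = y_n + z·[3/4·y_n + 1/4·y_{n+1}] ⇒ (1 − 1/4z)y_{n+1} = (1 + 3/4z)y_n
  Hence R(z) = (1 + 3/4z)/(1 − 1/4z).

Need |R(x)|<1, x<0.
x=-1.39: |R|=0.0315
R=−1: 1+3/4x = −1+1/4x ⇒ -1/2x=2 ⇒ x=2/(-1/2)=-4.0000
Confirm numerically:
  x=-3.700: |R|=0.92208 <1
  x=-3.018: |R|=0.72015 <1
  x=-2.453: |R|=0.52053 <1
  x=-2.235: |R|=0.43384 <1
  x=-4.497: |R|=1.11698 >1
  x=-4.225: |R|=1.05471 >1
Interval (-4.0000, 0).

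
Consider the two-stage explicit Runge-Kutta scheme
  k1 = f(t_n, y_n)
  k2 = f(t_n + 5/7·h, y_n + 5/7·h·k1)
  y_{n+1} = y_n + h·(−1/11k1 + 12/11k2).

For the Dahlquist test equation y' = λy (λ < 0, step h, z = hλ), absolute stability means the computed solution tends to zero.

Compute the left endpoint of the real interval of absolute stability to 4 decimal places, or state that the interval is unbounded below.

On y'=λy, z=hλ:
  k1=λy_n ⇒ h·k1=z·y_n;  k2=λ(1+5/7z)y_n ⇒ h·k2=z(1+5/7z)y_n
  y_{n+1}/y_n = 1 − 1/11z + 12/11z(1+5/7z) = 1 + z + 60/77z²
  R(z) = 1 + z + 60/77z².

Find x<0 with |R(x)|<1.
x=-1.54: |R|=1.3080
R=1: x+60/77x²=0 ⇒ x=−77/60=-1.2833; min R=1−1/(4·60/77)=0.6792>−1
Confirm numerically:
  x=-0.905: |R|=0.73320 <1
  x=-0.782: |R|=0.69451 <1
  x=-0.713: |R|=0.68313 <1
  x=-0.702: |R|=0.68200 <1
  x=-1.727: |R|=1.59705 >1
  x=-1.605: |R|=1.40229 >1
  x=-1.440: |R|=1.17579 >1
Stable set (-1.2833, 0).

z* = -1.2833.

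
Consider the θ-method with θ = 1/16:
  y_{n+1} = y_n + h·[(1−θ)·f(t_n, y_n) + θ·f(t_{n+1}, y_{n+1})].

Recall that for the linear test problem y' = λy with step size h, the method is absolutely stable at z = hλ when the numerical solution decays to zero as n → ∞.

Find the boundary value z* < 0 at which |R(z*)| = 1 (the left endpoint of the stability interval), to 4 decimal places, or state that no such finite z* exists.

Test eqn y'=λy, z=hλ:
  y_{n+1} = y_n + z·[15/16·y_n + 1/16·y_{n+1}] ⇒ (1 − 1/16z)y_{n+1} = (1 + 15/16z)y_n
  so R(z) = (1 + 15/16z)/(1 − 1/16z).

Find x<0 with |R(x)|<1.
x=-0.55: |R|=0.4683
R=−1: 1+15/16x = −1+1/16x ⇒ -7/8x=2 ⇒ x=2/(-7/8)=-2.2857
Confirm numerically:
  x=-1.730: |R|=0.56120 <1
  x=-1.276: |R|=0.18176 <1
  x=-1.150: |R|=0.07289 <1
  x=-1.090: |R|=0.02048 <1
  x=-2.786: |R|=1.37283 >1
  x=-2.641: |R|=1.26683 >1
  x=-2.314: |R|=1.02162 >1
Stable set (-2.2857, 0).

left endpoint -2.2857.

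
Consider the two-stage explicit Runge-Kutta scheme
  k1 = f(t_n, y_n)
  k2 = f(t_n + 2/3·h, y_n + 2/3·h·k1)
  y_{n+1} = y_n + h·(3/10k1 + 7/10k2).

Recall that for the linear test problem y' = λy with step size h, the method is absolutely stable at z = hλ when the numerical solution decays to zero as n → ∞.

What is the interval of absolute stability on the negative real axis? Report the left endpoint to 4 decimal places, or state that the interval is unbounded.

z∈(-2.1429,0).

With y'=λy (z=hλ):
  k1=λy_n ⇒ h·k1=z·y_n;  k2=λ(1+2/3z)y_n ⇒ h·k2=z(1+2/3z)y_n
  y_{n+1}/y_n = 1 + 3/10z + 7/10z(1+2/3z) = 1 + z + 7/15z²
  Hence R(z) = 1 + z + 7/15z².

Solve |R(x)|<1 on ℝ⁻.
x=-0.91: |R|=0.4764
R=1: x+7/15x²=0 ⇒ x=−15/7=-2.1429; min R=1−1/(4·7/15)=0.4643>−1
Confirm numerically:
  x=-1.973: |R|=0.84361 <1
  x=-1.958: |R|=0.83109 <1
  x=-1.427: |R|=0.52329 <1
  x=-1.075: |R|=0.46429 <1
  x=-2.719: |R|=1.73105 >1
  x=-2.512: |R|=1.43273 >1
  x=-2.217: |R|=1.07671 >1
So |R|<1 on (-2.1429, 0).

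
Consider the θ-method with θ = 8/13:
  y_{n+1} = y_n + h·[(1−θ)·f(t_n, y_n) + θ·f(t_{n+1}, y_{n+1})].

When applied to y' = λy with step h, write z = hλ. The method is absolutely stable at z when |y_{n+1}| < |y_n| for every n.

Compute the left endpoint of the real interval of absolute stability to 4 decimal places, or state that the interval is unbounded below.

Test eqn y'=λy, z=hλ:
  y_{n+1} = y_n + z·[5/13·y_n + 8/13·y_{n+1}] ⇒ (1 − 8/13z)y_{n+1} = (1 + 5/13z)y_n
  ⇒ R(z) = (1 + 5/13z)/(1 − 8/13z).

Solve |R(x)|<1 on ℝ⁻.
x=-1.21: |R|=0.3064
x=-2: |R|=0.1034
x=-10: |R|=0.3978
x=-100: |R|=0.5990
θ=8/13≥1/2 ⇒ |1+5/13x|<|1−8/13x| ∀x<0 ⇒ unbounded interval.

unbounded; (−∞, 0).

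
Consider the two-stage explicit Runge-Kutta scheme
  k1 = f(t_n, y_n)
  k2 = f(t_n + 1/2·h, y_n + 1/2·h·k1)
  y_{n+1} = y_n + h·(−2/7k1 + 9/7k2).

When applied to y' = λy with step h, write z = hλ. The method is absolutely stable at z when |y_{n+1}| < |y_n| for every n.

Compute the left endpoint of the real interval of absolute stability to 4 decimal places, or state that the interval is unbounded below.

left endpoint -1.5556.

Test eqn y'=λy, z=hλ:
  k1=λy_n ⇒ h·k1=z·y_n;  k2=λ(1+1/2z)y_n ⇒ h·k2=z(1+1/2z)y_n
  y_{n+1}/y_n = 1 − 2/7z + 9/7z(1+1/2z) = 1 + z + 9/14z²
  so R(z) = 1 + z + 9/14z².

Find x<0 with |R(x)|<1.
x=-1.57: |R|=1.0146
R=1: x+9/14x²=0 ⇒ x=−14/9=-1.5556; min R=1−1/(4·9/14)=0.6111>−1
Confirm numerically:
  x=-1.525: |R|=0.97004 <1
  x=-1.353: |R|=0.82382 <1
  x=-0.943: |R|=0.62866 <1
  x=-1.942: |R|=1.48245 >1
  x=-1.670: |R|=1.12286 >1
Stable set (-1.5556, 0).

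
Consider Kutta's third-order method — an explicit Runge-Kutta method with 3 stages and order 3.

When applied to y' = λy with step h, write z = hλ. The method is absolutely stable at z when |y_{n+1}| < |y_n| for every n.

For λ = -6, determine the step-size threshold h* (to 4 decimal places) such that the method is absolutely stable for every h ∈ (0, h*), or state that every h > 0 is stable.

(-2.5127,0); λ=-6 ⇒ h* = 0.4188.

With y'=λy (z=hλ):
  order 3, 3-stage ⇒ R(z)=1+z+z^2/2+z^3/6
  (e.g. R(-1.17)=0.24751, |R|=0.24751)

Find x<0 with |R(x)|<1.
x=-1.17: |R|=0.2475
|R(-2.12)|=0.4608 |R(-1.73)|=0.0965 |R(-0.82)|=0.4243
Bisect:
  x_lo=-2.9277 |R|=1.8243  x_hi=-0.3643 |R|=0.6940
  mid=-1.64599 |R|=0.03459 →hi
  mid=-2.28682 |R|=0.66522 →hi
  mid=-2.60724 |R|=1.16226 →lo
  mid=-2.44703 |R|=0.89517 →hi
  mid=-2.52713 |R|=1.02381 →lo
  mid=-2.48708 |R|=0.95830 →hi
  mid=-2.50711 |R|=0.99075 →hi
  mid=-2.51712 |R|=1.00721 →lo
  ...
  [-2.51290,-2.51274] ⇒ x*=-2.5127
Interval (-2.5127, 0).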